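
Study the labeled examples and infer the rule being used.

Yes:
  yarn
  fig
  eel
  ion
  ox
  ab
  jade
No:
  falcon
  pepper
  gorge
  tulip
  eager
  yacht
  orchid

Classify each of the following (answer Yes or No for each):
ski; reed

The distinguishing property — length ≤ 4 — holds for all the 'Yes' cases and none of the 'No' cases.
ski → length 3 → Yes.
reed → length 4 → Yes.

Yes, Yes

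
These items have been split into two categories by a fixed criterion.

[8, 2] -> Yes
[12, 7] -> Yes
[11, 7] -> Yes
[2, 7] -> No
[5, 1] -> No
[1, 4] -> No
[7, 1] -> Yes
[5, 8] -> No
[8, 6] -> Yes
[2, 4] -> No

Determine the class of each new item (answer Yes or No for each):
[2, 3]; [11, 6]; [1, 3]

No, Yes, No

The common property of the 'Yes' items is: first ≥ 6. No 'No' item has it.
[2, 3]: No (first 2). [11, 6]: Yes (first 11). [1, 3]: No (first 1).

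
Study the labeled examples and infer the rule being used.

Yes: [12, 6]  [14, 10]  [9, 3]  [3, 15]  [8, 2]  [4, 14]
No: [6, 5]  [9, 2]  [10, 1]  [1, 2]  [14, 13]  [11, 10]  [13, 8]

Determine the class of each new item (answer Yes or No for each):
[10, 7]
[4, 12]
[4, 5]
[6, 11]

No, Yes, No, No

The classifier is using: sum is even.
[10, 7]: 10+7 = 17, does not pass → No. [4, 12]: 4+12 = 16, satisfies this → Yes. [4, 5]: 4+5 = 9, does not pass → No. [6, 11]: 6+11 = 17, does not pass → No.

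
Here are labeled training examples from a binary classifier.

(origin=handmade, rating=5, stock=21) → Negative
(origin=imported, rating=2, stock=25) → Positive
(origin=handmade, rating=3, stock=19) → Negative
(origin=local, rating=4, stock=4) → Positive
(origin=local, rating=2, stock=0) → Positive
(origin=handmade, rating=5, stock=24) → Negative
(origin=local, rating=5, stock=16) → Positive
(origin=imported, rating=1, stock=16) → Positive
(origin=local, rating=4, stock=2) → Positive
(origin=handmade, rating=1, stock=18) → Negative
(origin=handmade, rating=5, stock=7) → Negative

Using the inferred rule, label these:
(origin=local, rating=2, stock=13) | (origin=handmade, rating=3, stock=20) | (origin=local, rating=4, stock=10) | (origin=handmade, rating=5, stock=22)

Positive, Negative, Positive, Negative

Looking at the examples, the only property every 'Positive' case has and every 'Negative' case lacks is: origin is not handmade.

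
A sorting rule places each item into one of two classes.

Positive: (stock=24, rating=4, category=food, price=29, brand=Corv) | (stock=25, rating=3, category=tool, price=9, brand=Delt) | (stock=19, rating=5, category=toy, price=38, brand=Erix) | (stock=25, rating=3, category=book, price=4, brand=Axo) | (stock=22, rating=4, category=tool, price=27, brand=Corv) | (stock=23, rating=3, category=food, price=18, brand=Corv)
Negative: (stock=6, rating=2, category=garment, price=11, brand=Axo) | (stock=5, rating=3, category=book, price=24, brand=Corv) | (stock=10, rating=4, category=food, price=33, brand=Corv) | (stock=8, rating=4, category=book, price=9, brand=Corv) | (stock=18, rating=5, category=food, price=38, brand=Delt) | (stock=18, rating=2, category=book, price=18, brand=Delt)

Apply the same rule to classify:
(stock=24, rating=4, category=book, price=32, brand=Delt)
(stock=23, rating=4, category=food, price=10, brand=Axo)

The rule appears to be: stock ≥ 19.
(stock=24, rating=4, category=book, price=32, brand=Delt) — stock = 24, hence Positive.
(stock=23, rating=4, category=food, price=10, brand=Axo) — stock = 23, hence Positive.

Positive, Positive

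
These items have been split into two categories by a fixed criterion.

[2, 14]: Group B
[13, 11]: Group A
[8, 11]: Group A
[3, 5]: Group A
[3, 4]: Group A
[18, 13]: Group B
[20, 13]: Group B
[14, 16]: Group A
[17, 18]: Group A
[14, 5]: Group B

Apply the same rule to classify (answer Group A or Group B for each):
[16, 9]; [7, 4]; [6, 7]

The common property of the 'Group A' items is: |first − second| ≤ 3. No 'Group B' item has it.

Group B, Group A, Group A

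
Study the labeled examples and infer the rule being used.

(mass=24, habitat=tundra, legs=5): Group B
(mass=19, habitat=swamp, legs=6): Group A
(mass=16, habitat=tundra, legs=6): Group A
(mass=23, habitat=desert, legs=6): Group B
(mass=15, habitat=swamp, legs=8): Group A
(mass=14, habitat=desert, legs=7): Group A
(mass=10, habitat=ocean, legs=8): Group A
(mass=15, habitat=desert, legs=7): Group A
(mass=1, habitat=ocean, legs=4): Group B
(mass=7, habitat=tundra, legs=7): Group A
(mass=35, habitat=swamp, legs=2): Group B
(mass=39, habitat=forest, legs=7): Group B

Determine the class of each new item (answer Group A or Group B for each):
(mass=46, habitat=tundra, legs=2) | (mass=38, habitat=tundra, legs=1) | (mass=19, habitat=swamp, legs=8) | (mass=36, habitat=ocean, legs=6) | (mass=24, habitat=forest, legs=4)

The rule appears to be: mass ≤ 19 AND legs ≥ 5.

Group B, Group B, Group A, Group B, Group B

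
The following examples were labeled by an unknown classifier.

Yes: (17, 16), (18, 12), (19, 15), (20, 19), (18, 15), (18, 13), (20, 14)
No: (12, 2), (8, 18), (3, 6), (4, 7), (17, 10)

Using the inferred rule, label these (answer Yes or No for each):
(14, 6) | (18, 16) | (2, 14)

No, Yes, No

Every 'Yes' example satisfies: sum ≥ 30. None of the 'No' examples do.
No: (14, 6), since 14+6 = 20.
Yes: (18, 16), since 18+16 = 34.
No: (2, 14), since 2+14 = 16.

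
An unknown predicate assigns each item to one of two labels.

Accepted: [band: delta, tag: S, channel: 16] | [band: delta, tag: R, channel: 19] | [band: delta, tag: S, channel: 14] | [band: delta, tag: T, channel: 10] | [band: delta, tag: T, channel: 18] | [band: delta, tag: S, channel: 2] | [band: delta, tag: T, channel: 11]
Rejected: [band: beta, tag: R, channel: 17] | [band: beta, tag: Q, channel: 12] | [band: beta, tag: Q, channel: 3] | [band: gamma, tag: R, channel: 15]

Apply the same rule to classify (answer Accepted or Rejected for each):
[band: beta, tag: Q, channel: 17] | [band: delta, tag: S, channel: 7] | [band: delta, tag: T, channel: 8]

The common property of the 'Accepted' items is: band is delta. No 'Rejected' item has it.
[band: beta, tag: Q, channel: 17] — band is beta, hence Rejected.
[band: delta, tag: S, channel: 7] — band is delta, hence Accepted.
[band: delta, tag: T, channel: 8] — band is delta, hence Accepted.

Rejected, Accepted, Accepted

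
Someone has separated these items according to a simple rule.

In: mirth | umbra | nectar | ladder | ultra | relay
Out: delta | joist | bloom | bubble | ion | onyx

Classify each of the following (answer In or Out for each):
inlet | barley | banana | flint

The classifier is using: contains 'r'.
inlet: no 'r' — doesn't match, so Out.
barley: has 'r' — meets the rule, so In.
banana: no 'r' — doesn't match, so Out.
flint: no 'r' — doesn't match, so Out.

Out, In, Out, Out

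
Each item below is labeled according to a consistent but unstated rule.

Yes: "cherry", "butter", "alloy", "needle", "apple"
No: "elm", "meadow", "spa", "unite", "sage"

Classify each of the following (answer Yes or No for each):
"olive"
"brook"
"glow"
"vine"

One predicate separates the groups cleanly: has a double letter.
"olive": no doubled letter — does not pass, so No. "brook": 'oo' doubled — satisfies this, so Yes. "glow": no doubled letter — does not pass, so No. "vine": no doubled letter — does not pass, so No.

No, Yes, No, No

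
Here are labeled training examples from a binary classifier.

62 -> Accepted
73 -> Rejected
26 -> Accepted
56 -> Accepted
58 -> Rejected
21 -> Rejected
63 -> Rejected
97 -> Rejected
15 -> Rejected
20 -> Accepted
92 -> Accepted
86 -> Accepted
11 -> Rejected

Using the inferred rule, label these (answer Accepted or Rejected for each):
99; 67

Rejected, Rejected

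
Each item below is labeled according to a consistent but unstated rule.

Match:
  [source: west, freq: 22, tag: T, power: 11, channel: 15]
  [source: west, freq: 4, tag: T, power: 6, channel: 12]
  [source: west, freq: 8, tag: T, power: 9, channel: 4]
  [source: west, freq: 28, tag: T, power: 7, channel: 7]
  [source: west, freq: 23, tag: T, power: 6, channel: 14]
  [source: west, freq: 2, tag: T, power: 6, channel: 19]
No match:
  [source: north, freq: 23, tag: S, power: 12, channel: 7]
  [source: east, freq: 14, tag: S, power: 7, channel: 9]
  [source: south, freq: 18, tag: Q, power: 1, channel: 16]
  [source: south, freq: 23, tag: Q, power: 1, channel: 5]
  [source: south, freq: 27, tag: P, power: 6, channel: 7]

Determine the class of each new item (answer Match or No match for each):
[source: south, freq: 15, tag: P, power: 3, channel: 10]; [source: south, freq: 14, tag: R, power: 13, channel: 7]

A rule that fits every label: tag is T — true of each 'Match' example, false of each 'No match' one.

No match, No match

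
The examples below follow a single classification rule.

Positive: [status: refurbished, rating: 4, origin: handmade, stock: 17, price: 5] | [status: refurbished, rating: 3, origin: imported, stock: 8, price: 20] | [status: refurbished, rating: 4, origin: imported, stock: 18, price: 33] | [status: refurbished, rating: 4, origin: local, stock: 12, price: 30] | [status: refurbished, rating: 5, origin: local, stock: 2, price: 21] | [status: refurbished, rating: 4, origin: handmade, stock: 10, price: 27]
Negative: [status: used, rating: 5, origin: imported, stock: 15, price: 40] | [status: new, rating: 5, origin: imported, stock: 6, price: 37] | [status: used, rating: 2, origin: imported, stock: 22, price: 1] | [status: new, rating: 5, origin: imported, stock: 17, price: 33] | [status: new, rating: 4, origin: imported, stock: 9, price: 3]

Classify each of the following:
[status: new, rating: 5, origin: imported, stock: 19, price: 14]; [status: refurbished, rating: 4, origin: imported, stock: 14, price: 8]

Negative, Positive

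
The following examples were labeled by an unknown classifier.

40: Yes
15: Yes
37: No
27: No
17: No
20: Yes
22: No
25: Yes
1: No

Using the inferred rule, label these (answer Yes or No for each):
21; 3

No, No

'Yes' ⟺ multiple of 5.
21 → 21 = 5·4 + 1 → No.
3 → 3 = 5·0 + 3 → No.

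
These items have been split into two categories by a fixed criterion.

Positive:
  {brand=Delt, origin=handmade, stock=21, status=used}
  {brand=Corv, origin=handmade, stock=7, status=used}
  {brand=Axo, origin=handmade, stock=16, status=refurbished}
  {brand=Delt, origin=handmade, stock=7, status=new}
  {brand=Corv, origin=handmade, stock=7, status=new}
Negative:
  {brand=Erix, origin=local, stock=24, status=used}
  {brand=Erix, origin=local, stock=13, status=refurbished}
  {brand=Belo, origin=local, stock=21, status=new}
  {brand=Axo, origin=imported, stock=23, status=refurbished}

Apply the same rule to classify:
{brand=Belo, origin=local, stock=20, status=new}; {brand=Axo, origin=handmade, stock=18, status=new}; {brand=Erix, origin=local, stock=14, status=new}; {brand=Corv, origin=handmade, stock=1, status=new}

A rule that fits every label: origin is handmade — true of each 'Positive' example, false of each 'Negative' one.
{brand=Belo, origin=local, stock=20, status=new}: Negative (origin is local). {brand=Axo, origin=handmade, stock=18, status=new}: Positive (origin is handmade). {brand=Erix, origin=local, stock=14, status=new}: Negative (origin is local). {brand=Corv, origin=handmade, stock=1, status=new}: Positive (origin is handmade).

Negative, Positive, Negative, Positive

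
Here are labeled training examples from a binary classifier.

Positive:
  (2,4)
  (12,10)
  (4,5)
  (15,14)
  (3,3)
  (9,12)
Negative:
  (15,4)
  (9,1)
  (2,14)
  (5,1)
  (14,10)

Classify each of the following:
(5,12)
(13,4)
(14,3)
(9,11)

The rule appears to be: |first − second| ≤ 3.
(5,12): Negative (|5−12| = 7).
(13,4): Negative (|13−4| = 9).
(14,3): Negative (|14−3| = 11).
(9,11): Positive (|9−11| = 2).

Negative, Negative, Negative, Positive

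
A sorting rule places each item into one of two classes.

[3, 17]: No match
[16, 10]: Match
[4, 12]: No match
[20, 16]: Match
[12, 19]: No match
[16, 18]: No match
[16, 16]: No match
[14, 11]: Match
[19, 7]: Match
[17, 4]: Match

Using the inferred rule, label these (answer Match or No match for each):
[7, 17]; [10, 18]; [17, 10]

No match, No match, Match

The pattern is that an item is 'Match' exactly when: first > second.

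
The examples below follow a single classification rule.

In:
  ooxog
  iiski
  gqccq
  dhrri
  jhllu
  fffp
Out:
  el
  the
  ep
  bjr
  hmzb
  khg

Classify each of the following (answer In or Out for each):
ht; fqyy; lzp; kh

Out, In, Out, Out

All 'In' examples share one property — has a double letter — and every 'Out' example lacks it.
ht: Out (no doubled letter). fqyy: In ('yy' doubled). lzp: Out (no doubled letter). kh: Out (no doubled letter).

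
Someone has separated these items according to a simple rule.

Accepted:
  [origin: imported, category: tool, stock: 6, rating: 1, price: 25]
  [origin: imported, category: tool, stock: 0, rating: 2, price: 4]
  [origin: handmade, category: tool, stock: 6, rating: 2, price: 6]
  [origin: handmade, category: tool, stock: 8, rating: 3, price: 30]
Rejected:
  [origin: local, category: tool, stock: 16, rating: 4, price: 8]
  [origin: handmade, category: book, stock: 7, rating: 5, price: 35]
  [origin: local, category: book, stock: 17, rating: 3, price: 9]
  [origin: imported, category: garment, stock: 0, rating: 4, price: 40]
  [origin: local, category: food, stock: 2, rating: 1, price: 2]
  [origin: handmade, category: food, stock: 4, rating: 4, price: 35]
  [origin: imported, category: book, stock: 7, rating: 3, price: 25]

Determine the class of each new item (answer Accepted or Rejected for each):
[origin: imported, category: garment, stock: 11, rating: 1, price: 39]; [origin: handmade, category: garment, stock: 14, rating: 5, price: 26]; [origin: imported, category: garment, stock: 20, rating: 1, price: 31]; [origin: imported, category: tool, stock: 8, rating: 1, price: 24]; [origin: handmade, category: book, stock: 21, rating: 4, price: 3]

Rejected, Rejected, Rejected, Accepted, Rejected

The pattern is that an item is 'Accepted' exactly when: category is tool AND stock ≤ 8.
[origin: imported, category: garment, stock: 11, rating: 1, price: 39]: category is garment, stock = 11 — does not fit, so Rejected.
[origin: handmade, category: garment, stock: 14, rating: 5, price: 26]: category is garment, stock = 14 — does not fit, so Rejected.
[origin: imported, category: garment, stock: 20, rating: 1, price: 31]: category is garment, stock = 20 — does not fit, so Rejected.
[origin: imported, category: tool, stock: 8, rating: 1, price: 24]: category is tool, stock = 8 — fits, so Accepted.
[origin: handmade, category: book, stock: 21, rating: 4, price: 3]: category is book, stock = 21 — does not fit, so Rejected.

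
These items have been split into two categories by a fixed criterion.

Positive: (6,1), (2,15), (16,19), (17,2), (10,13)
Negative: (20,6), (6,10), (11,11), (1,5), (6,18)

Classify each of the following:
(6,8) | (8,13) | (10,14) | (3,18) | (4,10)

Negative, Positive, Negative, Positive, Negative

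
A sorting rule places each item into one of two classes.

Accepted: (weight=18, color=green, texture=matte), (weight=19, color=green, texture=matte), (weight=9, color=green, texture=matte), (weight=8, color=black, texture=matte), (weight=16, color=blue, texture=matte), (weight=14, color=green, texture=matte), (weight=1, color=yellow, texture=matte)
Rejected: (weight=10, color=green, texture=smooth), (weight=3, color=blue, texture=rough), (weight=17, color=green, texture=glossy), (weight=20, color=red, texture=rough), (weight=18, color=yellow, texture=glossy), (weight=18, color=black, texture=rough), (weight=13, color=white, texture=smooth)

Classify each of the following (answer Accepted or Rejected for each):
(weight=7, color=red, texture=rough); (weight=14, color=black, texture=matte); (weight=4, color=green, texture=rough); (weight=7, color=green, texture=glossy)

Rejected, Accepted, Rejected, Rejected

The distinguishing property — texture is matte — holds for all the 'Accepted' cases and none of the 'Rejected' cases.
(weight=7, color=red, texture=rough) → texture is rough → Rejected.
(weight=14, color=black, texture=matte) → texture is matte → Accepted.
(weight=4, color=green, texture=rough) → texture is rough → Rejected.
(weight=7, color=green, texture=glossy) → texture is glossy → Rejected.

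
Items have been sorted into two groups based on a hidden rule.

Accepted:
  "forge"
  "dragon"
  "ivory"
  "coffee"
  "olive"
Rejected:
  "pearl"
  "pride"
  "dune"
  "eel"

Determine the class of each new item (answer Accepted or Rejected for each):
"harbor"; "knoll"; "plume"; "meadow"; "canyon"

Comparing the two groups points to one rule — contains 'o'.

Accepted, Accepted, Rejected, Accepted, Accepted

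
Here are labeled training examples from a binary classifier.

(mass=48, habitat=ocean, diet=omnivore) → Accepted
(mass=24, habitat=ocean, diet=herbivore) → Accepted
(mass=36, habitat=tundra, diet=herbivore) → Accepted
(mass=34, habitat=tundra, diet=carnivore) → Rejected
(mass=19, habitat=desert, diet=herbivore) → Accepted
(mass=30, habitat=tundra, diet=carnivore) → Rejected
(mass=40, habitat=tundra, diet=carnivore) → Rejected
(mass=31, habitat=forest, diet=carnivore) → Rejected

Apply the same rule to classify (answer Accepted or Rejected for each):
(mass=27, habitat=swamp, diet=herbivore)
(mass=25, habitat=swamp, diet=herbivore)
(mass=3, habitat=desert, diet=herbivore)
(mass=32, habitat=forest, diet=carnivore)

The classifier is using: diet is not carnivore.
(mass=27, habitat=swamp, diet=herbivore): diet is herbivore, passes → Accepted. (mass=25, habitat=swamp, diet=herbivore): diet is herbivore, passes → Accepted. (mass=3, habitat=desert, diet=herbivore): diet is herbivore, passes → Accepted. (mass=32, habitat=forest, diet=carnivore): diet is carnivore, fails this test → Rejected.

Accepted, Accepted, Accepted, Rejected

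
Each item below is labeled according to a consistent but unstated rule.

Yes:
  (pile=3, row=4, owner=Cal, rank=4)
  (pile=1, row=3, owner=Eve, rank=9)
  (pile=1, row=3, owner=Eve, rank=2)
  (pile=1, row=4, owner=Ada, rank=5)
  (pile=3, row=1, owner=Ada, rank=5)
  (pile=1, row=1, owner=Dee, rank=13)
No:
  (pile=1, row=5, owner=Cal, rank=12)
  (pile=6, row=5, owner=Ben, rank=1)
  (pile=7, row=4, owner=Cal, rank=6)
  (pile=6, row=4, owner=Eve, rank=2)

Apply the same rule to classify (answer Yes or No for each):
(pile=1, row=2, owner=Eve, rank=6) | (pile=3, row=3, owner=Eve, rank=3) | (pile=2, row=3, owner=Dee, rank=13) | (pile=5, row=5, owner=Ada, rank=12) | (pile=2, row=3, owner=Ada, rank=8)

Yes, Yes, Yes, No, Yes

All 'Yes' examples share one property — row ≤ 4 AND pile ≤ 3 — and every 'No' example lacks it.
(pile=1, row=2, owner=Eve, rank=6) → row = 2, pile = 1 → Yes. (pile=3, row=3, owner=Eve, rank=3) → row = 3, pile = 3 → Yes. (pile=2, row=3, owner=Dee, rank=13) → row = 3, pile = 2 → Yes. (pile=5, row=5, owner=Ada, rank=12) → row = 5, pile = 5 → No. (pile=2, row=3, owner=Ada, rank=8) → row = 3, pile = 2 → Yes.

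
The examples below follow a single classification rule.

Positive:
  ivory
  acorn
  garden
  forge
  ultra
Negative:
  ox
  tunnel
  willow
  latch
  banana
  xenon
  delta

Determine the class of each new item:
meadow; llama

Every 'Positive' example satisfies: contains 'r'. None of the 'Negative' examples do.
meadow — no 'r', hence Negative. llama — no 'r', hence Negative.

Negative, Negative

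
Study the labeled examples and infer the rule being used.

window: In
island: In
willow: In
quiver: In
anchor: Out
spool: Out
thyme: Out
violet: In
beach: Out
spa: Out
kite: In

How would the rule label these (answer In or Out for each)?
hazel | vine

Out, In

Checking candidate rules against both groups, what survives is: contains 'i'.
hazel — no 'i', hence Out.
vine — has 'i', hence In.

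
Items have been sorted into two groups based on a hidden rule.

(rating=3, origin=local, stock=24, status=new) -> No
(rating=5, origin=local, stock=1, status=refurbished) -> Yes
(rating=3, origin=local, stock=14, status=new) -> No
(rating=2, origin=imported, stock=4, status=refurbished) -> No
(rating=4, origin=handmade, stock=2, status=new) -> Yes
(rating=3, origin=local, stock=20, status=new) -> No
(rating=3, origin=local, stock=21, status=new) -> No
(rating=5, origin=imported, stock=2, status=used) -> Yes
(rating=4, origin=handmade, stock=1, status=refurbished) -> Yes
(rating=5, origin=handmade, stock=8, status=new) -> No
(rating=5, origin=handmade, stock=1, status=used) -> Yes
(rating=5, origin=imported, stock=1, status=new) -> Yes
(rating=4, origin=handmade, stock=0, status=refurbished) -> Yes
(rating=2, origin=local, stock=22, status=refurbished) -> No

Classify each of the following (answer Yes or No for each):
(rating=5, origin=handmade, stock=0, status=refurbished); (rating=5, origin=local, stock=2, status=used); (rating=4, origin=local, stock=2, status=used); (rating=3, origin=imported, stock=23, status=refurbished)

The distinguishing property — stock ≤ 2 — holds for all the 'Yes' cases and none of the 'No' cases.

Yes, Yes, Yes, No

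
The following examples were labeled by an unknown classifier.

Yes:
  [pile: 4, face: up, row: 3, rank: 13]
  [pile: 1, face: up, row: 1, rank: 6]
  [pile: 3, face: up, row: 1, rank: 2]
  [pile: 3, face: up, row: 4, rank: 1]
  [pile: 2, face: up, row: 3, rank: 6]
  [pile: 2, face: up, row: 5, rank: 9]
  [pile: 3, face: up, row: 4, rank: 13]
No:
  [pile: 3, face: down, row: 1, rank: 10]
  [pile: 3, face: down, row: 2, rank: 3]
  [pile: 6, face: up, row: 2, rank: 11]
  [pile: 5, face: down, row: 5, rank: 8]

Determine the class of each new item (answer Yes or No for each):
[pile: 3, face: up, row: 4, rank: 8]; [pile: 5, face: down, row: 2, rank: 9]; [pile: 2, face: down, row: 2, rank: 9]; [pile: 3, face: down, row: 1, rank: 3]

The rule appears to be: face is up AND pile ≤ 4.

Yes, No, No, No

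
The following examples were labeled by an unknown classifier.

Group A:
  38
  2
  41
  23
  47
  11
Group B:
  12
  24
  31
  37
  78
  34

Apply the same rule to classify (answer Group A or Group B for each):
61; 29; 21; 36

Group B, Group A, Group B, Group B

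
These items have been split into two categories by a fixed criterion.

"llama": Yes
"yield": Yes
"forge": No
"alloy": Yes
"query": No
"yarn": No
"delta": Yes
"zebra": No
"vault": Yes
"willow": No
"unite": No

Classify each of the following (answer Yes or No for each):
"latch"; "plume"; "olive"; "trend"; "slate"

The common property of the 'Yes' items is: odd length AND contains 'l'. No 'No' item has it.
"latch" → length 5, has 'l' → Yes. "plume" → length 5, has 'l' → Yes. "olive" → length 5, has 'l' → Yes. "trend" → length 5, no 'l' → No. "slate" → length 5, has 'l' → Yes.

Yes, Yes, Yes, No, Yes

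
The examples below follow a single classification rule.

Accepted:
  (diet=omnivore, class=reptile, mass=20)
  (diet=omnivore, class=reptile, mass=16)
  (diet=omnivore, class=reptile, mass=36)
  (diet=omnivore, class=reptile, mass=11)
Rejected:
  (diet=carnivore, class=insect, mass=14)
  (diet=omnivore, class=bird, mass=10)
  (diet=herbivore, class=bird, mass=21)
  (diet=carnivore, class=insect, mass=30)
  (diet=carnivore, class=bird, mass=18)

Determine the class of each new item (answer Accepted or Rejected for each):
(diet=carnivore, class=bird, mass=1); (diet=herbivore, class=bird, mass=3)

Rejected, Rejected

The simplest hypothesis consistent with all the labels is: class is reptile.
(diet=carnivore, class=bird, mass=1): class is bird — does not satisfy this, so Rejected.
(diet=herbivore, class=bird, mass=3): class is bird — does not satisfy this, so Rejected.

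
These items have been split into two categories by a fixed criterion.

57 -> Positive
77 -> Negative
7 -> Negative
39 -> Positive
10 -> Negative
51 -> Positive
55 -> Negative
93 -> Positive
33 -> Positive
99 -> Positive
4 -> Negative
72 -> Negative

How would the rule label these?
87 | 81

The simplest hypothesis consistent with all the labels is: ≡ 3 (mod 6).
87: Positive (87 mod 6 = 3). 81: Positive (81 mod 6 = 3).

Positive, Positive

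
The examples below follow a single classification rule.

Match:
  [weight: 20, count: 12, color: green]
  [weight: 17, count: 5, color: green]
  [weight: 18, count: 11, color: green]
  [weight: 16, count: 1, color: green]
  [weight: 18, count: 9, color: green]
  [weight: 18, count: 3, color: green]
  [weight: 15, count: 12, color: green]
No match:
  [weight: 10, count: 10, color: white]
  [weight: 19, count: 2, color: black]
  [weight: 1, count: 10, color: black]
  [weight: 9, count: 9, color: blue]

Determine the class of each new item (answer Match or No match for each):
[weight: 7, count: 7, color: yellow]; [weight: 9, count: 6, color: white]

No match, No match

The pattern is that an item is 'Match' exactly when: color is green.
[weight: 7, count: 7, color: yellow]: No match (color is yellow).
[weight: 9, count: 6, color: white]: No match (color is white).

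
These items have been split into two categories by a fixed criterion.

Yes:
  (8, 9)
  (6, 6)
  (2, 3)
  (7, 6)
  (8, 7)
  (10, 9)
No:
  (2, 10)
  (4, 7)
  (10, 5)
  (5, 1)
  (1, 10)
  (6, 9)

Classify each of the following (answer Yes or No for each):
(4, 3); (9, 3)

Yes, No

The common property of the 'Yes' items is: |first − second| ≤ 1. No 'No' item has it.
(4, 3): |4−3| = 1 — meets the rule, so Yes.
(9, 3): |9−3| = 6 — doesn't qualify, so No.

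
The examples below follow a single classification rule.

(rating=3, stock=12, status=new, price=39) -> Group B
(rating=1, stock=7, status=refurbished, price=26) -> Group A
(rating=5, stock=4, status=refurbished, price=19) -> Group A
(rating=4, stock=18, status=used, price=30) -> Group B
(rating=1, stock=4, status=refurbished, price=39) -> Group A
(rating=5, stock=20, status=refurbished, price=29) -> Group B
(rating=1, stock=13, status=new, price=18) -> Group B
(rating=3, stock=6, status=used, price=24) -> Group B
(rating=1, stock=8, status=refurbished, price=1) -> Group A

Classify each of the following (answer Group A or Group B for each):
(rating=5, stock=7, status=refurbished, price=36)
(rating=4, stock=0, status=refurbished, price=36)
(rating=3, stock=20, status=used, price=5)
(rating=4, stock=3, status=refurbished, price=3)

Group A, Group A, Group B, Group A

One predicate separates the groups cleanly: status is refurbished AND stock ≤ 8.
(rating=5, stock=7, status=refurbished, price=36): status is refurbished, stock = 7 — qualifies, so Group A.
(rating=4, stock=0, status=refurbished, price=36): status is refurbished, stock = 0 — qualifies, so Group A.
(rating=3, stock=20, status=used, price=5): status is used, stock = 20 — doesn't match, so Group B.
(rating=4, stock=3, status=refurbished, price=3): status is refurbished, stock = 3 — qualifies, so Group A.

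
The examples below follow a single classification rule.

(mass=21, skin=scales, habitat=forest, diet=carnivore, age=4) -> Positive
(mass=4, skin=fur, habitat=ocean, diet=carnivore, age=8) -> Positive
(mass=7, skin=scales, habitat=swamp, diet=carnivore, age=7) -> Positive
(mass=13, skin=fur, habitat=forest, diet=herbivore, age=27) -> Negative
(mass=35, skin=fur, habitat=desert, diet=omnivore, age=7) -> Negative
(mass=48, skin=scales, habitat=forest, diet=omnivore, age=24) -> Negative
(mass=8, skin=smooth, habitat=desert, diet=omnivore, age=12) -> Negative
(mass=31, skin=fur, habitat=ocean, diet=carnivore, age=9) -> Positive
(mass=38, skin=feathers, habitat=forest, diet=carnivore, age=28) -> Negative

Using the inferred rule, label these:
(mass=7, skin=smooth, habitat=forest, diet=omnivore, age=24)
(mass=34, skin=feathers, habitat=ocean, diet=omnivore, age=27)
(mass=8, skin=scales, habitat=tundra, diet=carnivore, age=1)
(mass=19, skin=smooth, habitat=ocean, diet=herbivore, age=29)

Every 'Positive' example satisfies: diet is carnivore AND age ≤ 9. None of the 'Negative' examples do.
(mass=7, skin=smooth, habitat=forest, diet=omnivore, age=24): diet is omnivore, age = 24, fails the rule → Negative.
(mass=34, skin=feathers, habitat=ocean, diet=omnivore, age=27): diet is omnivore, age = 27, fails the rule → Negative.
(mass=8, skin=scales, habitat=tundra, diet=carnivore, age=1): diet is carnivore, age = 1, satisfies this → Positive.
(mass=19, skin=smooth, habitat=ocean, diet=herbivore, age=29): diet is herbivore, age = 29, fails the rule → Negative.

Negative, Negative, Positive, Negative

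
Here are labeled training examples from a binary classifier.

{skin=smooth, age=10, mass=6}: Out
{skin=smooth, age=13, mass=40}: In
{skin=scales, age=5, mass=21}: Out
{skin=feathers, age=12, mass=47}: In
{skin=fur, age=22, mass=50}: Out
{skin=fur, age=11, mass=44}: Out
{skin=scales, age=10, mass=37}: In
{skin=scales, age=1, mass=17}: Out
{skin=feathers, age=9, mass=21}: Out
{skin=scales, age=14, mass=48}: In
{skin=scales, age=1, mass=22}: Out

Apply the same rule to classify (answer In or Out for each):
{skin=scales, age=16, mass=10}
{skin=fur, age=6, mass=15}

'In' ⟺ skin is not fur AND mass ≥ 37.
Out: {skin=scales, age=16, mass=10}, since skin is scales, mass = 10. Out: {skin=fur, age=6, mass=15}, since skin is fur, mass = 15.

Out, Out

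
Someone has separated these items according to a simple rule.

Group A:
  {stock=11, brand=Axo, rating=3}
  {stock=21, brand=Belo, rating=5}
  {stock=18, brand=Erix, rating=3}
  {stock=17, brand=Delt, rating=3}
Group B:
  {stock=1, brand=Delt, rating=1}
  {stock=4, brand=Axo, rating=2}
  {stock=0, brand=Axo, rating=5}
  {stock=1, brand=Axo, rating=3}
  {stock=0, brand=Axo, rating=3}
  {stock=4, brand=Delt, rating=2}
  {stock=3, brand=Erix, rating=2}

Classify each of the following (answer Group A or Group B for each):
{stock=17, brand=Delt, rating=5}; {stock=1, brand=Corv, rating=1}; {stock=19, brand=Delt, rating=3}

Group A, Group B, Group A

Rule: stock ≥ 11. This holds for each 'Group A' example and fails for each 'Group B' one.
{stock=17, brand=Delt, rating=5}: Group A (stock = 17). {stock=1, brand=Corv, rating=1}: Group B (stock = 1). {stock=19, brand=Delt, rating=3}: Group A (stock = 19).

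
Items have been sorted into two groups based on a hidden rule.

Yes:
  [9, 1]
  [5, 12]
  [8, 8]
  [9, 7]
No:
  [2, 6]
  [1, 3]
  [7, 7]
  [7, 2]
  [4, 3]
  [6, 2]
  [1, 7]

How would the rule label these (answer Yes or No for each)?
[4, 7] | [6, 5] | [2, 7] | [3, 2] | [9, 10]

No, No, No, No, Yes

All 'Yes' examples share one property — max ≥ 8 — and every 'No' example lacks it.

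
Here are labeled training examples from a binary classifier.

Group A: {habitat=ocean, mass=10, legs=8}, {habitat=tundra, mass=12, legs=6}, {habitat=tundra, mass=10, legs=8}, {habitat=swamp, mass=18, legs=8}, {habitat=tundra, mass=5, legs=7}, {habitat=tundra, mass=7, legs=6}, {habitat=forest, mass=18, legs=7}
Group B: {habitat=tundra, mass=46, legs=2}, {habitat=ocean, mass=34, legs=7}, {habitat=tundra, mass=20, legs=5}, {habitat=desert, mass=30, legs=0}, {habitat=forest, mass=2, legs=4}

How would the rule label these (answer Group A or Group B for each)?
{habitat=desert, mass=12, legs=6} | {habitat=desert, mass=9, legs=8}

Rule: mass ≤ 18 AND legs ≥ 5. This holds for each 'Group A' example and fails for each 'Group B' one.
{habitat=desert, mass=12, legs=6}: mass = 12, legs = 6, fits → Group A. {habitat=desert, mass=9, legs=8}: mass = 9, legs = 8, fits → Group A.

Group A, Group A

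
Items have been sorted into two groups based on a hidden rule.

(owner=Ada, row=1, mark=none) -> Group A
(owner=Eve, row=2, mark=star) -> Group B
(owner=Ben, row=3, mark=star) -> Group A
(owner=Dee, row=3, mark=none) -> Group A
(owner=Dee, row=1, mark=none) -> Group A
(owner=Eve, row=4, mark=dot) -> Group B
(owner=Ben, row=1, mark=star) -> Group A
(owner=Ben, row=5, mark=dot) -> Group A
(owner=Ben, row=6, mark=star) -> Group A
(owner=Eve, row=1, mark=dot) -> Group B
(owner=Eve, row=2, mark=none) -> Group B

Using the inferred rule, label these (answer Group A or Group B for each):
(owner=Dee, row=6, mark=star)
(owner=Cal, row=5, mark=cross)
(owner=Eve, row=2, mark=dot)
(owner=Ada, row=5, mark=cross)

One predicate separates the groups cleanly: owner is not Eve.
(owner=Dee, row=6, mark=star) — owner is Dee, hence Group A. (owner=Cal, row=5, mark=cross) — owner is Cal, hence Group A. (owner=Eve, row=2, mark=dot) — owner is Eve, hence Group B. (owner=Ada, row=5, mark=cross) — owner is Ada, hence Group A.

Group A, Group A, Group B, Group A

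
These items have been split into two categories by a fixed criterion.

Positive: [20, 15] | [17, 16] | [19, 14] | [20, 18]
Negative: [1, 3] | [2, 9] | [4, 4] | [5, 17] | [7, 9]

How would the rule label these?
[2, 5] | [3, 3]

Every 'Positive' example satisfies: first > second. None of the 'Negative' examples do.
[2, 5]: Negative (2 < 5). [3, 3]: Negative (3 = 3).

Negative, Negative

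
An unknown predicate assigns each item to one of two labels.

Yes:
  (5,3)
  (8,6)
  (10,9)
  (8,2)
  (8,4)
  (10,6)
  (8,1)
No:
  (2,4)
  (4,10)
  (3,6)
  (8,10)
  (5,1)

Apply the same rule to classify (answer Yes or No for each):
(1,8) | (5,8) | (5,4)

No, No, Yes

A rule that fits every label: first > second AND sum ≥ 8 — true of each 'Yes' example, false of each 'No' one.
No: (1,8), since 1 < 8, 1+8 = 9. No: (5,8), since 5 < 8, 5+8 = 13. Yes: (5,4), since 5 > 4, 5+4 = 9.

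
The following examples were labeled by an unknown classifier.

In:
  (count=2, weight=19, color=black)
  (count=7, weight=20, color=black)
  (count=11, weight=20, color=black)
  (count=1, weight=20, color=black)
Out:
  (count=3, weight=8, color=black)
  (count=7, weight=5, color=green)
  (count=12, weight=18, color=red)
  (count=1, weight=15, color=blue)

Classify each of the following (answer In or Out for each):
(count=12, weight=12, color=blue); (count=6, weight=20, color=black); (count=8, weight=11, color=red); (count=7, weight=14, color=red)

Out, In, Out, Out

Rule: weight ≥ 19. This holds for each 'In' example and fails for each 'Out' one.
(count=12, weight=12, color=blue): weight = 12, does not satisfy this → Out. (count=6, weight=20, color=black): weight = 20, checks out → In. (count=8, weight=11, color=red): weight = 11, does not satisfy this → Out. (count=7, weight=14, color=red): weight = 14, does not satisfy this → Out.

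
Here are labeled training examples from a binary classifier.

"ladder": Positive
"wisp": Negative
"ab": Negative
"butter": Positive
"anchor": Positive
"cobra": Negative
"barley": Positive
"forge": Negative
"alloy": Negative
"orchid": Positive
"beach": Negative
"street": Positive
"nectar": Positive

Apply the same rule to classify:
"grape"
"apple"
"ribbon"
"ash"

All 'Positive' examples share one property — length 6 — and every 'Negative' example lacks it.
"grape": length 5 — doesn't qualify, so Negative.
"apple": length 5 — doesn't qualify, so Negative.
"ribbon": length 6 — matches, so Positive.
"ash": length 3 — doesn't qualify, so Negative.

Negative, Negative, Positive, Negative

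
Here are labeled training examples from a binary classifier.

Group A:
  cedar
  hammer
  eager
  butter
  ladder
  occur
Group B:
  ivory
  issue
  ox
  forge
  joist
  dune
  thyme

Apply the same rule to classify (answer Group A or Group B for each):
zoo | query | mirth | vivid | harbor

One predicate separates the groups cleanly: ends with 'r'.
zoo — ends with 'o', hence Group B. query — ends with 'y', hence Group B. mirth — ends with 'h', hence Group B. vivid — ends with 'd', hence Group B. harbor — ends with 'r', hence Group A.

Group B, Group B, Group B, Group B, Group A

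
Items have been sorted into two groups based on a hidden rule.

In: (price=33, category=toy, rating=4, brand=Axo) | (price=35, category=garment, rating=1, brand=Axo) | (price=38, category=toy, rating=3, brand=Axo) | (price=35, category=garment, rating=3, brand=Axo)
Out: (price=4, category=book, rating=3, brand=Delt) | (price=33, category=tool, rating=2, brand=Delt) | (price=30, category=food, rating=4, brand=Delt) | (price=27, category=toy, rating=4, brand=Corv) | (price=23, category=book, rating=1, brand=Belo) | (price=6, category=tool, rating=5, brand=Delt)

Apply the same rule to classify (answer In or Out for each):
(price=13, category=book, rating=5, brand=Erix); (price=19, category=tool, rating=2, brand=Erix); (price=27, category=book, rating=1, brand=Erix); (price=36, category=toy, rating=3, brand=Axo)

Out, Out, Out, In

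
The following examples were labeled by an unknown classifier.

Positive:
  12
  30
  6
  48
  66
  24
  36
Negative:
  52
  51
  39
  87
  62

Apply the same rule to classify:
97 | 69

One predicate separates the groups cleanly: multiple of 6.
97: 97 = 6·16 + 1 — does not fit, so Negative. 69: 69 = 6·11 + 3 — does not fit, so Negative.

Negative, Negative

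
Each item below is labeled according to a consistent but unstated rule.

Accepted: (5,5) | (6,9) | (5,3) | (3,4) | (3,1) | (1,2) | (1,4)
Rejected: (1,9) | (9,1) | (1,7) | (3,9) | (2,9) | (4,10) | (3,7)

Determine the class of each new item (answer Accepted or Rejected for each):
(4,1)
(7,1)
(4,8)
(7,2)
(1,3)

The rule appears to be: |first − second| ≤ 3.

Accepted, Rejected, Rejected, Rejected, Accepted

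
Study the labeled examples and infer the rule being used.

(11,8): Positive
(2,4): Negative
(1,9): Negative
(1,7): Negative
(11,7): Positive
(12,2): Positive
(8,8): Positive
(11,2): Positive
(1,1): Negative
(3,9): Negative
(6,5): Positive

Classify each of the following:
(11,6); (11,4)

The pattern is that an item is 'Positive' exactly when: first ≥ 4.

Positive, Positive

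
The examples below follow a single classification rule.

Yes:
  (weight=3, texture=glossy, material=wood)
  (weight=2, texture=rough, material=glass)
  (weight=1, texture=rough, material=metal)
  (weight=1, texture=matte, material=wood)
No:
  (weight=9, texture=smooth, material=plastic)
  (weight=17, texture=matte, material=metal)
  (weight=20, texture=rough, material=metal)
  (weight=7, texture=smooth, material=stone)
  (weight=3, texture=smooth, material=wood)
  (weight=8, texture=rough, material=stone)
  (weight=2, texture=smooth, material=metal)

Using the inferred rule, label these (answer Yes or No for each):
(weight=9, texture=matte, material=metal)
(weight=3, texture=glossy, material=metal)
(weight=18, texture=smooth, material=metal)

No, Yes, No

The distinguishing property — texture is not smooth AND weight ≤ 3 — holds for all the 'Yes' cases and none of the 'No' cases.
(weight=9, texture=matte, material=metal): texture is matte, weight = 9 — does not fit, so No. (weight=3, texture=glossy, material=metal): texture is glossy, weight = 3 — qualifies, so Yes. (weight=18, texture=smooth, material=metal): texture is smooth, weight = 18 — does not fit, so No.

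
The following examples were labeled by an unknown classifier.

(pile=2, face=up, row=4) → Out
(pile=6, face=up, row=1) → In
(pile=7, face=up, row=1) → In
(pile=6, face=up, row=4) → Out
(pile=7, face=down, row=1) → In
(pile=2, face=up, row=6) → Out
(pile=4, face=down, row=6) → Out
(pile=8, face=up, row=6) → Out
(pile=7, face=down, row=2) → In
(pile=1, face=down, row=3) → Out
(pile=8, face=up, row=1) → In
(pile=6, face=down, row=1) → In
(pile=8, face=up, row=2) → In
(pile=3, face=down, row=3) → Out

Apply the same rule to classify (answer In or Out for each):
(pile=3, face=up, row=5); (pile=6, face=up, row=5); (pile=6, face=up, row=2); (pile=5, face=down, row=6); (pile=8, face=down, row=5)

One predicate separates the groups cleanly: row ≤ 2.
(pile=3, face=up, row=5): row = 5, does not satisfy this → Out.
(pile=6, face=up, row=5): row = 5, does not satisfy this → Out.
(pile=6, face=up, row=2): row = 2, meets the rule → In.
(pile=5, face=down, row=6): row = 6, does not satisfy this → Out.
(pile=8, face=down, row=5): row = 5, does not satisfy this → Out.

Out, Out, In, Out, Out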